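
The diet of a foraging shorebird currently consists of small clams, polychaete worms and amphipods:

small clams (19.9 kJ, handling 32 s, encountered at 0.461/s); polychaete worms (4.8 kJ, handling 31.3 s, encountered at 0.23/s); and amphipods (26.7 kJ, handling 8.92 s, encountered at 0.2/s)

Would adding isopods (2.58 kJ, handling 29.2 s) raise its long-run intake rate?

No

Current rate: (0.461×19.9 + 0.23×4.8 + 0.2×26.7)/(1 + 0.461×32 + 0.23×31.3 + 0.2×8.92) = 0.6314 kJ/s.
isopods: E/h = 2.58/29.2 = 0.08836 kJ/s.
0.08836 < 0.6314, so adding isopods would lower the average — exclude it.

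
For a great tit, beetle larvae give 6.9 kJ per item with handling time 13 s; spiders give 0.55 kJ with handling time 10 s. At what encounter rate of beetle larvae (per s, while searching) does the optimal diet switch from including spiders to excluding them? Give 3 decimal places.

At the threshold, the rate on beetle larvae alone equals the profitability of spiders: λ·6.9/(1 + λ·13) = 0.55/10 = 0.055.
Rearranging, λ(6.9 − 0.055×13) = 0.055, so λ = 0.055/6.185 = 0.008892 per s.

0.009 per s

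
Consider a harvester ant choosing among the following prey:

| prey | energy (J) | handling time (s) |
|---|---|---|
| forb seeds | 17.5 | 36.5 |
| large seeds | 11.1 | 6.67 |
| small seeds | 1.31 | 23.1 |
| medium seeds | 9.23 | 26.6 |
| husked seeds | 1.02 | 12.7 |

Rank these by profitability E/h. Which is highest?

large seeds

Profitability E/h (J/s): forb seeds = 17.5/36.5 = 0.479, large seeds = 11.1/6.67 = 1.66, small seeds = 1.31/23.1 = 0.0567, medium seeds = 9.23/26.6 = 0.347, husked seeds = 1.02/12.7 = 0.0803.
Ranked: large seeds > forb seeds > medium seeds > husked seeds > small seeds.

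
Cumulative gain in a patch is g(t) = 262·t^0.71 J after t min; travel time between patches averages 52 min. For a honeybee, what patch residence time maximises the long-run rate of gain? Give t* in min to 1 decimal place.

By the marginal value theorem, leave when the instantaneous gain rate g'(t) equals the habitat-wide average g(t)/(T + t).
g'(t) = 0.71·262·t^-0.29. Setting 0.71·262·t^-0.29 = 262·t^0.71/(52+t) gives 0.71(52+t) = t, so 0.29·t = 0.71×52.
t* = 0.71×52/0.29 = 127.3 min.

127.3 min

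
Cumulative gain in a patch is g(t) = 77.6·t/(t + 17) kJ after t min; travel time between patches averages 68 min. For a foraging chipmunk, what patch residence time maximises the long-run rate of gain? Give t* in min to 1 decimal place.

34.0 min

Optimal t* satisfies g'(t*) = g(t*)/(T + t*).
g'(t) = 77.6·17/(t + 17)². Setting 77.6·17/(t+17)² = 77.6t/[(t+17)(68+t)] gives 17(68+t) = t(t+17), so t² = 17×68 = 1156.
t* = √1156 = 34 min.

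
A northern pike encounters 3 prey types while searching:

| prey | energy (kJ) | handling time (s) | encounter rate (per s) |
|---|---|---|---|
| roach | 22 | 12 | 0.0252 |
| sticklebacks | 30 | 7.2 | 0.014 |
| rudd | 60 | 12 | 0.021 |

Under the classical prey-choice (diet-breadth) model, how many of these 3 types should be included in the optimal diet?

Profitabilities (E/h, kJ/s): rudd 5, sticklebacks 4.17, roach 1.83. Add prey in this order while the next type's profitability exceeds the intake rate on those already taken.
Rate on top 1: 1.006. sticklebacks: 4.17 > 1.006 → include.
Rate on top 2: 1.242. roach: 1.83 > 1.242 → include.
Optimal diet: rudd, sticklebacks, roach — 3 of 3 types.

3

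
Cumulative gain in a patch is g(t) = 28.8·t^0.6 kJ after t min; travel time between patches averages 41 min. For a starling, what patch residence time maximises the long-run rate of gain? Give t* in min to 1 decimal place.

Optimal t* satisfies g'(t*) = g(t*)/(T + t*).
g'(t) = 0.6·28.8·t^-0.4. Setting 0.6·28.8·t^-0.4 = 28.8·t^0.6/(41+t) gives 0.6(41+t) = t, so 0.40·t = 0.6×41.
t* = 0.6×41/0.40 = 61.5 min.

61.5 min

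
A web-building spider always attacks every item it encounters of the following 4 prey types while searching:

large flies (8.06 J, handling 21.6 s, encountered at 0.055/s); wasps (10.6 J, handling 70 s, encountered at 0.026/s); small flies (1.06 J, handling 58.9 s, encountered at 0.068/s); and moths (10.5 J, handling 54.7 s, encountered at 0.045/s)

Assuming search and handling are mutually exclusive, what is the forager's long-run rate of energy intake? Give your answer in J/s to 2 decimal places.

0.12 J/s

Energy encountered per unit search time: 0.055×8.06 + 0.026×10.6 + 0.068×1.06 + 0.045×10.5 = 1.263 J/s.
Handling time per unit search time: 0.055×21.6 + 0.026×70 + 0.068×58.9 + 0.045×54.7 = 9.475.
Rate = 1.263/(1 + 9.475) = 0.1206 J/s.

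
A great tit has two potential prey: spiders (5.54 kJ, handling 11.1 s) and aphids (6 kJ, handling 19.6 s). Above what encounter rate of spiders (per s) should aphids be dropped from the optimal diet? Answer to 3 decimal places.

0.143 per s

At the threshold, the rate on spiders alone equals the profitability of aphids: λ·5.54/(1 + λ·11.1) = 6/19.6 = 0.3061.
Rearranging, λ(5.54 − 0.3061×11.1) = 0.3061, so λ = 0.3061/2.142 = 0.1429 per s.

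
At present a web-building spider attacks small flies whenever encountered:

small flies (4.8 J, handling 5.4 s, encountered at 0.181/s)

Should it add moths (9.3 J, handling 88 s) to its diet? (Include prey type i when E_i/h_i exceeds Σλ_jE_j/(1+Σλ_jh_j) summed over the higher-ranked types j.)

No

Current rate: (0.181×4.8)/(1 + 0.181×5.4) = 0.4394 J/s.
Profitability of moths: 9.3/88 = 0.1057 J/s.
0.1057 < 0.4394, so adding moths would lower the average — exclude it.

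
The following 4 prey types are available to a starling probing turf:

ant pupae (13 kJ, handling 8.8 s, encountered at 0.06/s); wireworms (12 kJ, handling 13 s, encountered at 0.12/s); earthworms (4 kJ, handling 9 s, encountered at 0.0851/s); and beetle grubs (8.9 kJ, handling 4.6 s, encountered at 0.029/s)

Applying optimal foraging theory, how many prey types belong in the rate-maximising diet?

3

Profitabilities (E/h, kJ/s): beetle grubs 1.93, ant pupae 1.48, wireworms 0.923, earthworms 0.444. Add prey in this order while the next type's profitability exceeds the intake rate on those already taken.
Rate on top 1: 0.2277. ant pupae: 1.48 > 0.2277 → include.
Rate on top 2: 0.6248. wireworms: 0.923 > 0.6248 → include.
Rate on top 3: 0.7693. earthworms: 0.444 < 0.7693 → exclude; stop.
Optimal diet: beetle grubs, ant pupae, wireworms — 3 of 4 types.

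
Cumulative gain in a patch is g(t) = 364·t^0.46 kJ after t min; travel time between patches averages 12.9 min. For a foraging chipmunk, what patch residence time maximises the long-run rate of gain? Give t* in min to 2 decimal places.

10.99 min

Optimal t* satisfies g'(t*) = g(t*)/(T + t*).
g'(t) = 0.46·364·t^-0.54. Setting 0.46·364·t^-0.54 = 364·t^0.46/(12.9+t) gives 0.46(12.9+t) = t, so 0.54·t = 0.46×12.9.
t* = 0.46×12.9/0.54 = 10.99 min.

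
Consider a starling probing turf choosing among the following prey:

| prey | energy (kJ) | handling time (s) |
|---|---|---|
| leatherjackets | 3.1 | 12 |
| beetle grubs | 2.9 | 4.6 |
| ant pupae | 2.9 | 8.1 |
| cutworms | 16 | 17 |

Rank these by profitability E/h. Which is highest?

cutworms

In descending order of E/h:
cutworms: 16/17 = 0.941 kJ/s
beetle grubs: 2.9/4.6 = 0.63 kJ/s
ant pupae: 2.9/8.1 = 0.358 kJ/s
leatherjackets: 3.1/12 = 0.258 kJ/s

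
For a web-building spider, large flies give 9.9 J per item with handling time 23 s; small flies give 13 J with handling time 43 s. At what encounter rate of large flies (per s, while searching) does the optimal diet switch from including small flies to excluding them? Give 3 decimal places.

The zero-one rule: include small flies iff E₂/h₂ > λE₁/(1+λh₁). Equality gives the switch point.
λE₁h₂ = E₂ + λE₂h₁ ⇒ λ = E₂/(E₁h₂ − E₂h₁) = 13/(425.7 − 299) = 0.1026 per s.

0.103 per s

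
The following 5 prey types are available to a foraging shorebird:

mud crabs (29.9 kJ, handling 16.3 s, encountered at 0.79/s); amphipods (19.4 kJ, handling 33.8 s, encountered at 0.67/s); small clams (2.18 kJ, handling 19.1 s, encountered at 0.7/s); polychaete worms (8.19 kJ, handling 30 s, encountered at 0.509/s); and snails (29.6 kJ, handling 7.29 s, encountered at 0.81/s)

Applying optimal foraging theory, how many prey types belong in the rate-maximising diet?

1

Profitabilities (E/h, kJ/s): snails 4.06, mud crabs 1.83, amphipods 0.574, polychaete worms 0.273, small clams 0.114. Add prey in this order while the next type's profitability exceeds the intake rate on those already taken.
Rate on top 1: 3.472. mud crabs: 1.83 < 3.472 → exclude; stop.
Optimal diet: snails — 1 of 5 types.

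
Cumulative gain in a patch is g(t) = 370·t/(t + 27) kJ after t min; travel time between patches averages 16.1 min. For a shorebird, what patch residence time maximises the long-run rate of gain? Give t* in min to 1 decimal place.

Optimal t* satisfies g'(t*) = g(t*)/(T + t*).
g'(t) = 370·27/(t + 27)². Setting 370·27/(t+27)² = 370t/[(t+27)(16.1+t)] gives 27(16.1+t) = t(t+27), so t² = 27×16.1 = 434.7.
t* = √434.7 = 20.85 min.

20.8 min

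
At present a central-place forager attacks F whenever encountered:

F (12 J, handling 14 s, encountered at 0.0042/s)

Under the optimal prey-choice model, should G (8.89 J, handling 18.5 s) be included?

Yes

Intake rate on the current diet: R = (0.0042×12) / (1 + 0.0042×14) = 0.0504/1.059 = 0.0476 J/s.
G: E/h = 8.89/18.5 = 0.4805 J/s.
0.4805 > 0.0476, so adding G raises the average — include it.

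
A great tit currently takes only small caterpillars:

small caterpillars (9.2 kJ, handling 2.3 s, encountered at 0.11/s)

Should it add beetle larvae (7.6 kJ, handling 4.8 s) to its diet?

On small caterpillars alone, R = ΣλE/(1+Σλh) = 1.012/1.253 = 0.8077 kJ/s.
beetle larvae: E/h = 7.6/4.8 = 1.583 kJ/s.
Since 1.583 > R, including beetle larvae increases the long-run rate.

Yes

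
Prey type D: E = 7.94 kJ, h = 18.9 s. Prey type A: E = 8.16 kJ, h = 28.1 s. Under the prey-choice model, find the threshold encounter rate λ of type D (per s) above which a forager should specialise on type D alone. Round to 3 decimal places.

The zero-one rule: include type A iff E₂/h₂ > λE₁/(1+λh₁). Equality gives the switch point.
λE₁h₂ = E₂ + λE₂h₁ ⇒ λ = E₂/(E₁h₂ − E₂h₁) = 8.16/(223.1 − 154.2) = 0.1184 per s.

0.118 per s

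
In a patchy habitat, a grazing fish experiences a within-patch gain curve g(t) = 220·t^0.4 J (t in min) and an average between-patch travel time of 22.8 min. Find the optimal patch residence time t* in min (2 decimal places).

15.20 min

Maximise g(t)/(T+t): set derivative to zero → g'(t)(T+t) = g(t).
g'(t) = 0.4·220·t^-0.6. Setting 0.4·220·t^-0.6 = 220·t^0.4/(22.8+t) gives 0.4(22.8+t) = t, so 0.60·t = 0.4×22.8.
t* = 0.4×22.8/0.60 = 15.2 min.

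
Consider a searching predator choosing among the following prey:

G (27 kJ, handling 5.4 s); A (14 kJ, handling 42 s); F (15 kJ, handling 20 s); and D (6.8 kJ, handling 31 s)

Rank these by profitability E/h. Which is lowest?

Profitability E/h (kJ/s): G = 27/5.4 = 5, A = 14/42 = 0.333, F = 15/20 = 0.75, D = 6.8/31 = 0.219.
Ranked: G > F > A > D.

D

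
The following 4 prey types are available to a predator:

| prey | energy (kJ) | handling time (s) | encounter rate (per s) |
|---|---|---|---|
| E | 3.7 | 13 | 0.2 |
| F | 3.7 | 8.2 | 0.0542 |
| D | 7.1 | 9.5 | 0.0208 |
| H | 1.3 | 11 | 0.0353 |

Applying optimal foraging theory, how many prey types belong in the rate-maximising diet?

Rank by E/h (kJ/s): D 0.747, F 0.451, E 0.285, H 0.118. Include each in turn until the next type's E/h falls below the running intake rate.
Rate on top 1: 0.1233. F: 0.451 > 0.1233 → include.
Rate on top 2: 0.2121. E: 0.285 > 0.2121 → include.
Rate on top 3: 0.2565. H: 0.118 < 0.2565 → exclude; stop.
Optimal diet: D, F, E — 3 of 4 types.

3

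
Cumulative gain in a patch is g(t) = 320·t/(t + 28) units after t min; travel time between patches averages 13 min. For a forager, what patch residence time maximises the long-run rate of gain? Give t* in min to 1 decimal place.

Maximise g(t)/(T+t): set derivative to zero → g'(t)(T+t) = g(t).
g'(t) = 320·28/(t + 28)². Setting 320·28/(t+28)² = 320t/[(t+28)(13+t)] gives 28(13+t) = t(t+28), so t² = 28×13 = 364.
t* = √364 = 19.08 min.

19.1 min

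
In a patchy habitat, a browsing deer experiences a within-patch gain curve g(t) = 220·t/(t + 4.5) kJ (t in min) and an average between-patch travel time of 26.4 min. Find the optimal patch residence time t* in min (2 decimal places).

Optimal t* satisfies g'(t*) = g(t*)/(T + t*).
g'(t) = 220·4.5/(t + 4.5)². Setting 220·4.5/(t+4.5)² = 220t/[(t+4.5)(26.4+t)] gives 4.5(26.4+t) = t(t+4.5), so t² = 4.5×26.4 = 118.8.
t* = √118.8 = 10.9 min.

10.90 min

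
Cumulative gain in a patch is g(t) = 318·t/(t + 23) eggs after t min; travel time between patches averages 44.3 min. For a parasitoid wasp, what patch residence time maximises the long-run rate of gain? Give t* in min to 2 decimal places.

31.92 min

Maximise g(t)/(T+t): set derivative to zero → g'(t)(T+t) = g(t).
g'(t) = 318·23/(t + 23)². Setting 318·23/(t+23)² = 318t/[(t+23)(44.3+t)] gives 23(44.3+t) = t(t+23), so t² = 23×44.3 = 1019.
t* = √1019 = 31.92 min.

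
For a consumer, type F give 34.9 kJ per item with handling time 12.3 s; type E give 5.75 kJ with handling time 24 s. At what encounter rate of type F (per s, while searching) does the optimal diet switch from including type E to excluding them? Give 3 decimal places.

0.007 per s

Drop type E once their profitability E₂/h₂ falls below the rate achievable on type F alone: E₂/h₂ = λE₁/(1 + λh₁).
Solve for λ: λE₁h₂ = E₂(1 + λh₁) → λ(E₁h₂ − E₂h₁) = E₂ → λ = E₂/(E₁h₂ − E₂h₁).
λ = 5.75/(34.9×24 − 5.75×12.3) = 5.75/766.9 = 0.007498 per s.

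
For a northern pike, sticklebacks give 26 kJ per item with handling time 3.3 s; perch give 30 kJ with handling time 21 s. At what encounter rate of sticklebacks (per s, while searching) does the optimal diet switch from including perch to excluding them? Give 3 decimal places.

At the threshold, the rate on sticklebacks alone equals the profitability of perch: λ·26/(1 + λ·3.3) = 30/21 = 1.429.
Rearranging, λ(26 − 1.429×3.3) = 1.429, so λ = 1.429/21.29 = 0.06711 per s.

0.067 per s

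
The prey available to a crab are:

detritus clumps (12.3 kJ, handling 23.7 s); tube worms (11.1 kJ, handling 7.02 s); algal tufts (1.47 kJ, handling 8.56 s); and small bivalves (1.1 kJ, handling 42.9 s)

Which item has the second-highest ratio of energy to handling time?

Profitability E/h (kJ/s): detritus clumps = 12.3/23.7 = 0.519, tube worms = 11.1/7.02 = 1.58, algal tufts = 1.47/8.56 = 0.172, small bivalves = 1.1/42.9 = 0.0256.
Ranked: tube worms > detritus clumps > algal tufts > small bivalves.

detritus clumps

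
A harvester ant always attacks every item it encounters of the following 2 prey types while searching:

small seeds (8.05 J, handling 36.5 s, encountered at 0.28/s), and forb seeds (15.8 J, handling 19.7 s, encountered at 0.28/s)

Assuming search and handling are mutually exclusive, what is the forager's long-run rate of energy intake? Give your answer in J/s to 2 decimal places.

R = Σλ_iE_i / (1 + Σλ_ih_i)
Numerator: 0.28×8.05 + 0.28×15.8 = 6.678
Denominator: 1 + 0.28×36.5 + 0.28×19.7 = 16.74
R = 6.678/16.74 = 0.399 J/s

0.40 J/s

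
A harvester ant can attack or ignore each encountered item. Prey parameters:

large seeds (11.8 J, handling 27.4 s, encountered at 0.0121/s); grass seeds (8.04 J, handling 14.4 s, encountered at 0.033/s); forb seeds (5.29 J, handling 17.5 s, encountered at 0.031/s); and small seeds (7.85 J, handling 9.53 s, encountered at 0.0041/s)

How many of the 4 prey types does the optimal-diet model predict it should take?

Profitabilities (E/h, J/s): small seeds 0.824, grass seeds 0.558, large seeds 0.431, forb seeds 0.302. Add prey in this order while the next type's profitability exceeds the intake rate on those already taken.
Rate on top 1: 0.03097. grass seeds: 0.558 > 0.03097 → include.
Rate on top 2: 0.1965. large seeds: 0.431 > 0.1965 → include.
Rate on top 3: 0.2385. forb seeds: 0.302 > 0.2385 → include.
Optimal diet: small seeds, grass seeds, large seeds, forb seeds — 4 of 4 types.

4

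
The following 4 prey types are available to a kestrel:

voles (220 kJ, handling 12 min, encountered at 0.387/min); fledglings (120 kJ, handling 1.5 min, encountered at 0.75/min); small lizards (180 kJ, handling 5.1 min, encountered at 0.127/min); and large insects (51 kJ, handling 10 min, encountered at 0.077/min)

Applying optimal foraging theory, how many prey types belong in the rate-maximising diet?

1

E/h in descending order: fledglings 80, small lizards 35.3, voles 18.3, large insects 5.1 kJ/min. The optimal diet is the largest prefix of this list for which every included type satisfies E_i/h_i > R on the types above it.
Rate on top 1: 42.35. small lizards: 35.3 < 42.35 → exclude; stop.
Optimal diet: fledglings — 1 of 4 types.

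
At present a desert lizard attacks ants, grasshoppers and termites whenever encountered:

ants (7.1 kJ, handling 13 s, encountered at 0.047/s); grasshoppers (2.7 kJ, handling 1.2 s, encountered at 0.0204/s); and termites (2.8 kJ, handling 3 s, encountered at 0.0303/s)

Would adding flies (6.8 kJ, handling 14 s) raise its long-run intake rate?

Yes

Current rate: (0.047×7.1 + 0.0204×2.7 + 0.0303×2.8)/(1 + 0.047×13 + 0.0204×1.2 + 0.0303×3) = 0.2743 kJ/s.
Profitability of flies: 6.8/14 = 0.4857 kJ/s.
Since 0.4857 > R, including flies increases the long-run rate.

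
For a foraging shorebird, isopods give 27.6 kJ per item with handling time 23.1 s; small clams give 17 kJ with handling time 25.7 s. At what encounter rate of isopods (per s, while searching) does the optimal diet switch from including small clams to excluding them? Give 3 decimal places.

0.054 per s

Drop small clams once their profitability E₂/h₂ falls below the rate achievable on isopods alone: E₂/h₂ = λE₁/(1 + λh₁).
Solve for λ: λE₁h₂ = E₂(1 + λh₁) → λ(E₁h₂ − E₂h₁) = E₂ → λ = E₂/(E₁h₂ − E₂h₁).
λ = 17/(27.6×25.7 − 17×23.1) = 17/316.6 = 0.05369 per s.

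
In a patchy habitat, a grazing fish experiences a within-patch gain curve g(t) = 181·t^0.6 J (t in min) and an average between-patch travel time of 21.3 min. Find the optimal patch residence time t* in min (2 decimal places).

31.95 min

Maximise g(t)/(T+t): set derivative to zero → g'(t)(T+t) = g(t).
g'(t) = 0.6·181·t^-0.4. Setting 0.6·181·t^-0.4 = 181·t^0.6/(21.3+t) gives 0.6(21.3+t) = t, so 0.40·t = 0.6×21.3.
t* = 0.6×21.3/0.40 = 31.95 min.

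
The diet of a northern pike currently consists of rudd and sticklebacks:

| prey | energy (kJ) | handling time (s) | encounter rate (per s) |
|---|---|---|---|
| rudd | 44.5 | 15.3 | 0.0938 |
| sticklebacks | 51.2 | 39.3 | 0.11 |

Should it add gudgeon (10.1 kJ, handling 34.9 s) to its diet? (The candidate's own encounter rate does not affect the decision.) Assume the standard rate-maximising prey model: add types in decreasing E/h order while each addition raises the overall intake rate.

No

Current rate: (0.0938×44.5 + 0.11×51.2)/(1 + 0.0938×15.3 + 0.11×39.3) = 1.451 kJ/s.
gudgeon: E/h = 10.1/34.9 = 0.2894 kJ/s.
0.2894 < 1.451, so adding gudgeon would lower the average — exclude it.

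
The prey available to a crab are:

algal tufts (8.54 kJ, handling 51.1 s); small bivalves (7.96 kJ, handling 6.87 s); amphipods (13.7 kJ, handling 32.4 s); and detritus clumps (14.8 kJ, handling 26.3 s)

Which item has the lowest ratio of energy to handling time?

algal tufts

Profitability E/h (kJ/s): algal tufts = 8.54/51.1 = 0.167, small bivalves = 7.96/6.87 = 1.16, amphipods = 13.7/32.4 = 0.423, detritus clumps = 14.8/26.3 = 0.563.
Ranked: small bivalves > detritus clumps > amphipods > algal tufts.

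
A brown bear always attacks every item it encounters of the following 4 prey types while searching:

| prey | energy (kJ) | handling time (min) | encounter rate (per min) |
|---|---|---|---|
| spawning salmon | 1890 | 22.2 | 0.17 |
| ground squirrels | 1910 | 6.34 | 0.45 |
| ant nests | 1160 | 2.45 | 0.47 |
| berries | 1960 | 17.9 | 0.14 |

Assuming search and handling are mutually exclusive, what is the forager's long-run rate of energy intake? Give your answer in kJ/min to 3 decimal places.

177.270 kJ/min

Energy encountered per unit search time: 0.17×1890 + 0.45×1910 + 0.47×1160 + 0.14×1960 = 2000 kJ/min.
Handling time per unit search time: 0.17×22.2 + 0.45×6.34 + 0.47×2.45 + 0.14×17.9 = 10.28.
Rate = 2000/(1 + 10.28) = 177.3 kJ/min.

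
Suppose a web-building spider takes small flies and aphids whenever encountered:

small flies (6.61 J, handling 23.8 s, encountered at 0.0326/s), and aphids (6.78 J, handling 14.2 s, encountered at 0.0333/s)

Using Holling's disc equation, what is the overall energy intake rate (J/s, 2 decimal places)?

R = Σλ_iE_i / (1 + Σλ_ih_i)
Numerator: 0.0326×6.61 + 0.0333×6.78 = 0.4413
Denominator: 1 + 0.0326×23.8 + 0.0333×14.2 = 2.249
R = 0.4413/2.249 = 0.1962 J/s

0.20 J/s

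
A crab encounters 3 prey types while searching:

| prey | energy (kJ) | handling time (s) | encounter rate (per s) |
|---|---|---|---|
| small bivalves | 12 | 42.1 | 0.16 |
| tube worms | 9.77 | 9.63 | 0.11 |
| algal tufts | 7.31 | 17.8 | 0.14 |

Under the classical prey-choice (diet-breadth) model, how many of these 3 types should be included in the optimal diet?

Rank by E/h (kJ/s): tube worms 1.01, algal tufts 0.411, small bivalves 0.285. Include each in turn until the next type's E/h falls below the running intake rate.
Rate on top 1: 0.5219. algal tufts: 0.411 < 0.5219 → exclude; stop.
Optimal diet: tube worms — 1 of 3 types.

1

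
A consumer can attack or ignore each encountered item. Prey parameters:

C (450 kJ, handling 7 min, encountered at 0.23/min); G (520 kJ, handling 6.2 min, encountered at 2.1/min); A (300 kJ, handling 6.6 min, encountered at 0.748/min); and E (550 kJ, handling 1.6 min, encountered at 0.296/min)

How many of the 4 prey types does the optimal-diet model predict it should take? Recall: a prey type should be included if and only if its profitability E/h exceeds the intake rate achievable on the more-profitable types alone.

1

E/h in descending order: E 344, G 83.9, C 64.3, A 45.5 kJ/min. The optimal diet is the largest prefix of this list for which every included type satisfies E_i/h_i > R on the types above it.
Rate on top 1: 110.5. G: 83.9 < 110.5 → exclude; stop.
Optimal diet: E — 1 of 4 types.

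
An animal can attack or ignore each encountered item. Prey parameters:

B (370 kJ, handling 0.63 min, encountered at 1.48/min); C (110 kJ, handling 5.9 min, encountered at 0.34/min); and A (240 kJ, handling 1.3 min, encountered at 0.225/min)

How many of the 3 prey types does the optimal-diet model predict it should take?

Rank by E/h (kJ/min): B 587, A 185, C 18.6. Include each in turn until the next type's E/h falls below the running intake rate.
Rate on top 1: 283.4. A: 185 < 283.4 → exclude; stop.
Optimal diet: B — 1 of 3 types.

1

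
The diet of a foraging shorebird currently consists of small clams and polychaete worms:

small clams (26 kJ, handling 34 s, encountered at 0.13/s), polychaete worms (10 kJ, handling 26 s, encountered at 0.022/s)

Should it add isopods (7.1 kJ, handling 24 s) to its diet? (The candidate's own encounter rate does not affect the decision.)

No

Intake rate on the current diet: R = (0.13×26 + 0.022×10) / (1 + 0.13×34 + 0.022×26) = 3.6/5.992 = 0.6008 kJ/s.
Profitability of isopods: 7.1/24 = 0.2958 kJ/s.
0.2958 < 0.6008, so adding isopods would lower the average — exclude it.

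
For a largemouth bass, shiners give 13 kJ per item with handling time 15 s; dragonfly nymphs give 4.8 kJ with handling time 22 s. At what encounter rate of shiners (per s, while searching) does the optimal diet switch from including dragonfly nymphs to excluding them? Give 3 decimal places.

0.022 per s

The zero-one rule: include dragonfly nymphs iff E₂/h₂ > λE₁/(1+λh₁). Equality gives the switch point.
λE₁h₂ = E₂ + λE₂h₁ ⇒ λ = E₂/(E₁h₂ − E₂h₁) = 4.8/(286 − 72) = 0.02243 per s.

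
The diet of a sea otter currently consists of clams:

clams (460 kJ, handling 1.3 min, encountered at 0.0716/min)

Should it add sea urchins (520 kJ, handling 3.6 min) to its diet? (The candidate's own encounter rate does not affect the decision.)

On clams alone, R = ΣλE/(1+Σλh) = 32.94/1.093 = 30.13 kJ/min.
Profitability of sea urchins: 520/3.6 = 144.4 kJ/min.
144.4 > 30.13, so adding sea urchins raises the average — include it.

Yes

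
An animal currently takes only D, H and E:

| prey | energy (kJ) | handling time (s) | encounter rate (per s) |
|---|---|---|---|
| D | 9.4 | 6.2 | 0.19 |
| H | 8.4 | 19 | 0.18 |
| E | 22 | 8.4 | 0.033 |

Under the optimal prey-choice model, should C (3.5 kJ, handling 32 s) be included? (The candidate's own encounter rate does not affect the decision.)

No

Intake rate on the current diet: R = (0.19×9.4 + 0.18×8.4 + 0.033×22) / (1 + 0.19×6.2 + 0.18×19 + 0.033×8.4) = 4.024/5.875 = 0.6849 kJ/s.
Profitability of C: 3.5/32 = 0.1094 kJ/s.
0.1094 < 0.6849, so adding C would lower the average — exclude it.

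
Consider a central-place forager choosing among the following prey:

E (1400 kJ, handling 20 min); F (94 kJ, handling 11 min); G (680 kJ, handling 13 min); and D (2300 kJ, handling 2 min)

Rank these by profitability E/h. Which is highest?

D

Profitability E/h (kJ/min): E = 1400/20 = 70, F = 94/11 = 8.55, G = 680/13 = 52.3, D = 2300/2 = 1.15e+03.
Ranked: D > E > G > F.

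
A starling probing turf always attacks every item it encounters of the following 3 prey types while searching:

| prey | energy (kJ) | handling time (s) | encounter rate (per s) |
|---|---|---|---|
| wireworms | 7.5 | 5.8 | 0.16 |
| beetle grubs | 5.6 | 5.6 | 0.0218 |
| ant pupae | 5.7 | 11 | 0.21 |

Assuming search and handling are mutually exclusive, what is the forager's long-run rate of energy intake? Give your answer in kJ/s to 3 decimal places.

R = (0.16×7.5 + 0.0218×5.6 + 0.21×5.7) / (1 + 0.16×5.8 + 0.0218×5.6 + 0.21×11) = 2.519/4.36 = 0.5778 kJ/s.

0.578 kJ/s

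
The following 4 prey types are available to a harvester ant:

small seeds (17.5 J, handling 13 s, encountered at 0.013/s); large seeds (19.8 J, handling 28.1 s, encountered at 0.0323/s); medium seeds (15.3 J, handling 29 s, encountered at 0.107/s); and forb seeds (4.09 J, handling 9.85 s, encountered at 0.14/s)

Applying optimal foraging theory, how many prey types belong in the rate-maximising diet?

Rank by E/h (J/s): small seeds 1.35, large seeds 0.705, medium seeds 0.528, forb seeds 0.415. Include each in turn until the next type's E/h falls below the running intake rate.
Rate on top 1: 0.1946. large seeds: 0.705 > 0.1946 → include.
Rate on top 2: 0.4175. medium seeds: 0.528 > 0.4175 → include.
Rate on top 3: 0.4835. forb seeds: 0.415 < 0.4835 → exclude; stop.
Optimal diet: small seeds, large seeds, medium seeds — 3 of 4 types.

3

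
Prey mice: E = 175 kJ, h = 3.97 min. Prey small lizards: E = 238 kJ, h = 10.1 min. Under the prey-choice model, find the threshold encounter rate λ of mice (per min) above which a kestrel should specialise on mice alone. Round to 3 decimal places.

At the threshold, the rate on mice alone equals the profitability of small lizards: λ·175/(1 + λ·3.97) = 238/10.1 = 23.56.
Rearranging, λ(175 − 23.56×3.97) = 23.56, so λ = 23.56/81.45 = 0.2893 per min.

0.289 per min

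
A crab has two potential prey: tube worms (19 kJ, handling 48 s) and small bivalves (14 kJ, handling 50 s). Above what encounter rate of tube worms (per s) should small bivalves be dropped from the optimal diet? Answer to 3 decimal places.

0.050 per s

The zero-one rule: include small bivalves iff E₂/h₂ > λE₁/(1+λh₁). Equality gives the switch point.
λE₁h₂ = E₂ + λE₂h₁ ⇒ λ = E₂/(E₁h₂ − E₂h₁) = 14/(950 − 672) = 0.05036 per s.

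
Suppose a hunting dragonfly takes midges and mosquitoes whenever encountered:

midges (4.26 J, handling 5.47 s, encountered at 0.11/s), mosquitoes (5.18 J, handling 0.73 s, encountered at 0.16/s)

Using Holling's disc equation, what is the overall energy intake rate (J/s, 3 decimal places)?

Energy encountered per unit search time: 0.11×4.26 + 0.16×5.18 = 1.297 J/s.
Handling time per unit search time: 0.11×5.47 + 0.16×0.73 = 0.7185.
Rate = 1.297/(1 + 0.7185) = 0.755 J/s.

0.755 J/s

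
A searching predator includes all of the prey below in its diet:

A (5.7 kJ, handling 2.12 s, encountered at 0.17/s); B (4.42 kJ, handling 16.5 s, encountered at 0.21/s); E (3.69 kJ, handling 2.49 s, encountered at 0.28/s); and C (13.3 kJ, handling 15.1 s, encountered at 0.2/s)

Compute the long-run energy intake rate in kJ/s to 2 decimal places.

R = (0.17×5.7 + 0.21×4.42 + 0.28×3.69 + 0.2×13.3) / (1 + 0.17×2.12 + 0.21×16.5 + 0.28×2.49 + 0.2×15.1) = 5.59/8.543 = 0.6544 kJ/s.

0.65 kJ/s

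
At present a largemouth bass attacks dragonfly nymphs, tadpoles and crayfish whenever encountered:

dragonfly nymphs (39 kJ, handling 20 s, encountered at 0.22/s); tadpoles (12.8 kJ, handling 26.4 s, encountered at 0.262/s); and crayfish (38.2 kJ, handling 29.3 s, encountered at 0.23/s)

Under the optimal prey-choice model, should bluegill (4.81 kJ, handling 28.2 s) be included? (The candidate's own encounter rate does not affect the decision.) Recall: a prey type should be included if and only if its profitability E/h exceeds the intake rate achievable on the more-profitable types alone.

No

Current rate: (0.22×39 + 0.262×12.8 + 0.23×38.2)/(1 + 0.22×20 + 0.262×26.4 + 0.23×29.3) = 1.087 kJ/s.
Profitability of bluegill: 4.81/28.2 = 0.1706 kJ/s.
Since 0.1706 < R, time spent handling bluegill is better spent searching.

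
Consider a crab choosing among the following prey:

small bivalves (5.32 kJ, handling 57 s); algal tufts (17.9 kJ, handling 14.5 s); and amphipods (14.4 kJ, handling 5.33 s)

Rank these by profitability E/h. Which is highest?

In descending order of E/h:
amphipods: 14.4/5.33 = 2.7 kJ/s
algal tufts: 17.9/14.5 = 1.23 kJ/s
small bivalves: 5.32/57 = 0.0933 kJ/s

amphipods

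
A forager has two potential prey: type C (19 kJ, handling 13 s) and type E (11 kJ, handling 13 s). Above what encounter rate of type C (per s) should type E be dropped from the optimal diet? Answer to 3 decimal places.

At the threshold, the rate on type C alone equals the profitability of type E: λ·19/(1 + λ·13) = 11/13 = 0.8462.
Rearranging, λ(19 − 0.8462×13) = 0.8462, so λ = 0.8462/8 = 0.1058 per s.

0.106 per s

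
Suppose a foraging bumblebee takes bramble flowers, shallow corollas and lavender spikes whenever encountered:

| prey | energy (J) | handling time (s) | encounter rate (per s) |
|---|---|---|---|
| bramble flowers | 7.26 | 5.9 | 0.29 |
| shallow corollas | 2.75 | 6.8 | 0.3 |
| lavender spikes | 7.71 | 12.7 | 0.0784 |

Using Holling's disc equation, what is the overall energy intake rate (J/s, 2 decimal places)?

0.62 J/s

R = (0.29×7.26 + 0.3×2.75 + 0.0784×7.71) / (1 + 0.29×5.9 + 0.3×6.8 + 0.0784×12.7) = 3.535/5.747 = 0.6151 J/s.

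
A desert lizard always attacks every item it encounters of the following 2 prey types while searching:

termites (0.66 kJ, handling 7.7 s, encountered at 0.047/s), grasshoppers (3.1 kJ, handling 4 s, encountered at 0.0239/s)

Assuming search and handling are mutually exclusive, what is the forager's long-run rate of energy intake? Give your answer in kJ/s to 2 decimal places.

0.07 kJ/s

R = (0.047×0.66 + 0.0239×3.1) / (1 + 0.047×7.7 + 0.0239×4) = 0.1051/1.458 = 0.07212 kJ/s.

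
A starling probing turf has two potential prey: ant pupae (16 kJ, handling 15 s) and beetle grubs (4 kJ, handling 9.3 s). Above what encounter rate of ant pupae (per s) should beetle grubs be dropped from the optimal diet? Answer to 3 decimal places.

0.045 per s

At the threshold, the rate on ant pupae alone equals the profitability of beetle grubs: λ·16/(1 + λ·15) = 4/9.3 = 0.4301.
Rearranging, λ(16 − 0.4301×15) = 0.4301, so λ = 0.4301/9.548 = 0.04505 per s.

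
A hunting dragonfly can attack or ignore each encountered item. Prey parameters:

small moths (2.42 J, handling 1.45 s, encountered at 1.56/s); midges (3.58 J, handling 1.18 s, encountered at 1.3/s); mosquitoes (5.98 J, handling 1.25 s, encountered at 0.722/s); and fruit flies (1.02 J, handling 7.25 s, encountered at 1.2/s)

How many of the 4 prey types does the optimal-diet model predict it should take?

Profitabilities (E/h, J/s): mosquitoes 4.78, midges 3.03, small moths 1.67, fruit flies 0.141. Add prey in this order while the next type's profitability exceeds the intake rate on those already taken.
Rate on top 1: 2.269. midges: 3.03 > 2.269 → include.
Rate on top 2: 2.611. small moths: 1.67 < 2.611 → exclude; stop.
Optimal diet: mosquitoes, midges — 2 of 4 types.

2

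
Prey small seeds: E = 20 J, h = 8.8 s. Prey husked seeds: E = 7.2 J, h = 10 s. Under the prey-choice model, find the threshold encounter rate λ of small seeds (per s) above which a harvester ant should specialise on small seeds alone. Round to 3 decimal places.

The zero-one rule: include husked seeds iff E₂/h₂ > λE₁/(1+λh₁). Equality gives the switch point.
λE₁h₂ = E₂ + λE₂h₁ ⇒ λ = E₂/(E₁h₂ − E₂h₁) = 7.2/(200 − 63.36) = 0.05269 per s.

0.053 per s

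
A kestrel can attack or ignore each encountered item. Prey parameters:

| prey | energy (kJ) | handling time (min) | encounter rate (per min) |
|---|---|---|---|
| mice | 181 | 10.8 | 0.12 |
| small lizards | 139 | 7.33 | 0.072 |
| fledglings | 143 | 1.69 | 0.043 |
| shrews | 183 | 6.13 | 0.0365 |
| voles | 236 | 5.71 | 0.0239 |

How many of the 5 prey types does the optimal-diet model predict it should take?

5

Profitabilities (E/h, kJ/min): fledglings 84.6, voles 41.3, shrews 29.9, small lizards 19, mice 16.8. Add prey in this order while the next type's profitability exceeds the intake rate on those already taken.
Rate on top 1: 5.732. voles: 41.3 > 5.732 → include.
Rate on top 2: 9.75. shrews: 29.9 > 9.75 → include.
Rate on top 3: 12.89. small lizards: 19 > 12.89 → include.
Rate on top 4: 14.52. mice: 16.8 > 14.52 → include.
Optimal diet: fledglings, voles, shrews, small lizards, mice — 5 of 5 types.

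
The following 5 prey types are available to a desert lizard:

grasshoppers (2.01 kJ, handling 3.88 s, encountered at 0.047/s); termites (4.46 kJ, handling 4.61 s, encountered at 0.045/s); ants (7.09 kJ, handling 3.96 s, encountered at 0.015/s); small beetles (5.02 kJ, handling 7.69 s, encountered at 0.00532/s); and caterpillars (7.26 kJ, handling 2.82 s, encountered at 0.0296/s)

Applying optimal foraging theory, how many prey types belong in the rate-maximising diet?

Rank by E/h (kJ/s): caterpillars 2.57, ants 1.79, termites 0.967, small beetles 0.653, grasshoppers 0.518. Include each in turn until the next type's E/h falls below the running intake rate.
Rate on top 1: 0.1983. ants: 1.79 > 0.1983 → include.
Rate on top 2: 0.2811. termites: 0.967 > 0.2811 → include.
Rate on top 3: 0.3865. small beetles: 0.653 > 0.3865 → include.
Rate on top 4: 0.3944. grasshoppers: 0.518 > 0.3944 → include.
Optimal diet: caterpillars, ants, termites, small beetles, grasshoppers — 5 of 5 types.

5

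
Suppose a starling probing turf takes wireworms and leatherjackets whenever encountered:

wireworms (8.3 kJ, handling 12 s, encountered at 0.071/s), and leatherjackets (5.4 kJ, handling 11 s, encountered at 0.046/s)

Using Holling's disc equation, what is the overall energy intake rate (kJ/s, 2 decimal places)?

0.36 kJ/s

R = Σλ_iE_i / (1 + Σλ_ih_i)
Numerator: 0.071×8.3 + 0.046×5.4 = 0.8377
Denominator: 1 + 0.071×12 + 0.046×11 = 2.358
R = 0.8377/2.358 = 0.3553 kJ/s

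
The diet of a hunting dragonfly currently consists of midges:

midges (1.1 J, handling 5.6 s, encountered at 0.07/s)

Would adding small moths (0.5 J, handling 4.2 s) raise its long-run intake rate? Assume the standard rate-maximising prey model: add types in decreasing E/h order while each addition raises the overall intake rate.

Intake rate on the current diet: R = (0.07×1.1) / (1 + 0.07×5.6) = 0.077/1.392 = 0.05532 J/s.
small moths: E/h = 0.5/4.2 = 0.119 J/s.
Since 0.119 > R, including small moths increases the long-run rate.

Yes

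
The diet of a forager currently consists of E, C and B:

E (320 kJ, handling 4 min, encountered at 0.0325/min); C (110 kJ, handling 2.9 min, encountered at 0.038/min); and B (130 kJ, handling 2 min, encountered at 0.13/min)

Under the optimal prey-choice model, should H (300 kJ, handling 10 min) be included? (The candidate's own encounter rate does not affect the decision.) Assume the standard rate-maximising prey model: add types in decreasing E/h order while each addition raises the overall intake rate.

Yes

On E, C and B alone, R = ΣλE/(1+Σλh) = 31.48/1.5 = 20.98 kJ/min.
H: E/h = 300/10 = 30 kJ/min.
Since 30 > R, including H increases the long-run rate.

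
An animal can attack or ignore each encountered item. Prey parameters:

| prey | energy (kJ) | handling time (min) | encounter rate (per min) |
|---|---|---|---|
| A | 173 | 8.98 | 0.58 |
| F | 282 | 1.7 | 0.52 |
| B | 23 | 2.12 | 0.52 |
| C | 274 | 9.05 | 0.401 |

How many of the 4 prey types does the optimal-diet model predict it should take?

1

Profitabilities (E/h, kJ/min): F 166, C 30.3, A 19.3, B 10.8. Add prey in this order while the next type's profitability exceeds the intake rate on those already taken.
Rate on top 1: 77.83. C: 30.3 < 77.83 → exclude; stop.
Optimal diet: F — 1 of 4 types.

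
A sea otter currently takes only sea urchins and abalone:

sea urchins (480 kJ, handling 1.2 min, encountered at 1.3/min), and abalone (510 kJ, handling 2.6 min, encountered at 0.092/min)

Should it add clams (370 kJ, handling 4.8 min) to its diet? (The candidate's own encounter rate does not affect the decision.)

No

Intake rate on the current diet: R = (1.3×480 + 0.092×510) / (1 + 1.3×1.2 + 0.092×2.6) = 670.9/2.799 = 239.7 kJ/min.
clams: E/h = 370/4.8 = 77.08 kJ/min.
Since 77.08 < R, time spent handling clams is better spent searching.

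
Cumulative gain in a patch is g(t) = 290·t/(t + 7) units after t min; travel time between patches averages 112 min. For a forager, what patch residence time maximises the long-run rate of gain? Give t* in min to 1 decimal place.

28.0 min

Optimal t* satisfies g'(t*) = g(t*)/(T + t*).
g'(t) = 290·7/(t + 7)². Setting 290·7/(t+7)² = 290t/[(t+7)(112+t)] gives 7(112+t) = t(t+7), so t² = 7×112 = 784.
t* = √784 = 28 min.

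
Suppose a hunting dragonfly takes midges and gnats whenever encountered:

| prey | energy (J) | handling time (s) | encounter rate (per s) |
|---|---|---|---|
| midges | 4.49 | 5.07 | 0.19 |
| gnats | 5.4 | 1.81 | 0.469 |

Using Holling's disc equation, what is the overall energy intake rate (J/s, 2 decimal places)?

1.20 J/s

Energy encountered per unit search time: 0.19×4.49 + 0.469×5.4 = 3.386 J/s.
Handling time per unit search time: 0.19×5.07 + 0.469×1.81 = 1.812.
Rate = 3.386/(1 + 1.812) = 1.204 J/s.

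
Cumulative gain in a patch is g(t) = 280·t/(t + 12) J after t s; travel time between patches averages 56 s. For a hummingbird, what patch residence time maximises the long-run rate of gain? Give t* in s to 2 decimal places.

Maximise g(t)/(T+t): set derivative to zero → g'(t)(T+t) = g(t).
g'(t) = 280·12/(t + 12)². Setting 280·12/(t+12)² = 280t/[(t+12)(56+t)] gives 12(56+t) = t(t+12), so t² = 12×56 = 672.
t* = √672 = 25.92 s.

25.92 s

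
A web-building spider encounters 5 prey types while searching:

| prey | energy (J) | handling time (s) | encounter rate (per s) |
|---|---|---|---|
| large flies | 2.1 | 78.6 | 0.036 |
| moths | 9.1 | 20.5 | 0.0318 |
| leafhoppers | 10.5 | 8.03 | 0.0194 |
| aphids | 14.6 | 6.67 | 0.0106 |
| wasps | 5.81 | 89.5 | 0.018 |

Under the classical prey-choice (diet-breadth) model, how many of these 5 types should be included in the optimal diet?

3

Profitabilities (E/h, J/s): aphids 2.19, leafhoppers 1.31, moths 0.444, wasps 0.0649, large flies 0.0267. Add prey in this order while the next type's profitability exceeds the intake rate on those already taken.
Rate on top 1: 0.1445. leafhoppers: 1.31 > 0.1445 → include.
Rate on top 2: 0.2923. moths: 0.444 > 0.2923 → include.
Rate on top 3: 0.3449. wasps: 0.0649 < 0.3449 → exclude; stop.
Optimal diet: aphids, leafhoppers, moths — 3 of 5 types.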